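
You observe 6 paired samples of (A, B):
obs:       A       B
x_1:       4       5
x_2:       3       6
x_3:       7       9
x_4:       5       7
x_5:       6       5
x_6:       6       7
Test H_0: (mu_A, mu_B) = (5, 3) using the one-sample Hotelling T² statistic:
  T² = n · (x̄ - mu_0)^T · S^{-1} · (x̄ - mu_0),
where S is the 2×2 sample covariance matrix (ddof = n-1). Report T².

Step 1 — sample mean vector:
  mean(A) = (4 + 3 + 7 + 5 + 6 + 6) / 6 = 31/6 = 5.1667
  mean(B) = (5 + 6 + 9 + 7 + 5 + 7) / 6 = 39/6 = 6.5
  x̄ = (5.1667, 6.5),  deviation x̄ - mu_0 = (5.1667, 6.5) - (5, 3) = (0.1667, 3.5).

Step 2 — sample covariance matrix, S[i,j] = (1/(n-1)) · Σ_k (x_{k,i} - mean_i) · (x_{k,j} - mean_j), divisor n-1 = 5:
  S[A,A] = ((-1.1667)·(-1.1667) + (-2.1667)·(-2.1667) + (1.8333)·(1.8333) + (-0.1667)·(-0.1667) + (0.8333)·(0.8333) + (0.8333)·(0.8333)) / 5 = 10.8333/5 = 2.1667
  S[A,B] = ((-1.1667)·(-1.5) + (-2.1667)·(-0.5) + (1.8333)·(2.5) + (-0.1667)·(0.5) + (0.8333)·(-1.5) + (0.8333)·(0.5)) / 5 = 6.5/5 = 1.3
  S[B,B] = ((-1.5)·(-1.5) + (-0.5)·(-0.5) + (2.5)·(2.5) + (0.5)·(0.5) + (-1.5)·(-1.5) + (0.5)·(0.5)) / 5 = 11.5/5 = 2.3
  S = [[2.1667, 1.3],
 [1.3, 2.3]].

Step 3 — invert S. det(S) = 2.1667·2.3 - (1.3)² = 3.2933.
  S^{-1} = (1/det) · [[d, -b], [-b, a]] = [[0.6984, -0.3947],
 [-0.3947, 0.6579]].

Step 4 — quadratic form (x̄ - mu_0)^T · S^{-1} · (x̄ - mu_0):
  S^{-1} · (x̄ - mu_0) = (-1.2652, 2.2368),
  (x̄ - mu_0)^T · [...] = (0.1667)·(-1.2652) + (3.5)·(2.2368) = 7.6181.

Step 5 — scale by n: T² = 6 · 7.6181 = 45.7085.

T² ≈ 45.7085


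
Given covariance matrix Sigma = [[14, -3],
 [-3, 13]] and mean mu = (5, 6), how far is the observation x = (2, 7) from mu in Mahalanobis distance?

Step 1 — centre the observation: (x - mu) = (-3, 1).

Step 2 — invert Sigma. det(Sigma) = 14·13 - (-3)² = 173.
  Sigma^{-1} = (1/det) · [[d, -b], [-b, a]] = [[0.0751, 0.0173],
 [0.0173, 0.0809]].

Step 3 — form the quadratic (x - mu)^T · Sigma^{-1} · (x - mu):
  Sigma^{-1} · (x - mu) = (-0.2081, 0.0289).
  (x - mu)^T · [Sigma^{-1} · (x - mu)] = (-3)·(-0.2081) + (1)·(0.0289) = 0.6532.

Step 4 — take square root: d = √(0.6532) ≈ 0.8082.

d(x, mu) = √(0.6532) ≈ 0.8082


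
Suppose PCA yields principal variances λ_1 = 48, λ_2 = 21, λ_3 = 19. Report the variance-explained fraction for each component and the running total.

Step 1 — total variance = trace(Sigma) = Σ λ_i = 48 + 21 + 19 = 88.

Step 2 — fraction explained by component i = λ_i / Σ λ:
  PC1: 48/88 = 0.5455
  PC2: 21/88 = 0.2386
  PC3: 19/88 = 0.2159

Step 3 — cumulative fraction after k components = (λ_1 + ... + λ_k) / Σ λ:
  k = 1: 48/88 = 0.5455
  k = 2: (48 + 21)/88 = 69/88 = 0.7841
  k = 3: (48 + 21 + 19)/88 = 88/88 = 1

Summary (fraction, with percent):

explained: PC1 0.5455 (54.55%), PC2 0.2386 (23.86%), PC3 0.2159 (21.59%);  cumulative: 0.5455, 0.7841, 1


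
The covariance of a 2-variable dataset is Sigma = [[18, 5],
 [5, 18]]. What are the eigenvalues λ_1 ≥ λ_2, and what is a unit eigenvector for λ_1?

Step 1 — characteristic polynomial of 2×2 Sigma:
  det(Sigma - λI) = λ² - trace · λ + det = 0.
  trace = 18 + 18 = 36, det = 18·18 - (5)² = 299.
Step 2 — discriminant:
  Δ = trace² - 4·det = 1296 - 1196 = 100.
Step 3 — eigenvalues:
  λ = (trace ± √Δ)/2 = (36 ± 10)/2,
  λ_1 = 23,  λ_2 = 13.

Step 4 — unit eigenvector for λ_1: solve (Sigma - λ_1 I)v = 0. First row:
  (18 - 23)·v_x + (5)·v_y = 0, i.e. (-5)·v_x + (5)·v_y = 0,
  so v ∝ (b, λ_1 - a) = (5, 5) = u.
  ||u|| = √((5)² + (5)²) = √(50) ≈ 7.0711,
  v_1 = u/||u|| ≈ (0.7071, 0.7071) (||v_1|| = 1).

λ_1 = 23,  λ_2 = 13;  v_1 ≈ (0.7071, 0.7071)


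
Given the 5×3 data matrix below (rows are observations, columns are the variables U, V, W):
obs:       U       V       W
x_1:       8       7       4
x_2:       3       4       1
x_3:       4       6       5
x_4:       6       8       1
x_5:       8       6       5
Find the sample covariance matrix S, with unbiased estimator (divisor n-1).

Step 1 — column means:
  mean(U) = (8 + 3 + 4 + 6 + 8) / 5 = 29/5 = 5.8
  mean(V) = (7 + 4 + 6 + 8 + 6) / 5 = 31/5 = 6.2
  mean(W) = (4 + 1 + 5 + 1 + 5) / 5 = 16/5 = 3.2

Step 2 — sample covariance S[i,j] = (1/(n-1)) · Σ_k (x_{k,i} - mean_i) · (x_{k,j} - mean_j), with n-1 = 4.
  S[U,U] = ((2.2)·(2.2) + (-2.8)·(-2.8) + (-1.8)·(-1.8) + (0.2)·(0.2) + (2.2)·(2.2)) / 4 = 20.8/4 = 5.2
  S[U,V] = ((2.2)·(0.8) + (-2.8)·(-2.2) + (-1.8)·(-0.2) + (0.2)·(1.8) + (2.2)·(-0.2)) / 4 = 8.2/4 = 2.05
  S[U,W] = ((2.2)·(0.8) + (-2.8)·(-2.2) + (-1.8)·(1.8) + (0.2)·(-2.2) + (2.2)·(1.8)) / 4 = 8.2/4 = 2.05
  S[V,V] = ((0.8)·(0.8) + (-2.2)·(-2.2) + (-0.2)·(-0.2) + (1.8)·(1.8) + (-0.2)·(-0.2)) / 4 = 8.8/4 = 2.2
  S[V,W] = ((0.8)·(0.8) + (-2.2)·(-2.2) + (-0.2)·(1.8) + (1.8)·(-2.2) + (-0.2)·(1.8)) / 4 = 0.8/4 = 0.2
  S[W,W] = ((0.8)·(0.8) + (-2.2)·(-2.2) + (1.8)·(1.8) + (-2.2)·(-2.2) + (1.8)·(1.8)) / 4 = 16.8/4 = 4.2

S is symmetric (S[j,i] = S[i,j]). Assembling:

S = [[5.2, 2.05, 2.05],
 [2.05, 2.2, 0.2],
 [2.05, 0.2, 4.2]]


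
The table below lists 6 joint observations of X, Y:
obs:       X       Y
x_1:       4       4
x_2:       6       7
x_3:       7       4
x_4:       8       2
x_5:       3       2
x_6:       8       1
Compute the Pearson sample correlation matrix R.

Step 1 — column means:
  mean(X) = (4 + 6 + 7 + 8 + 3 + 8) / 6 = 36/6 = 6
  mean(Y) = (4 + 7 + 4 + 2 + 2 + 1) / 6 = 20/6 = 3.3333

Step 2 — sample variances and covariances s[i,j] = (1/(n-1)) · Σ_k (x_{k,i} - mean_i) · (x_{k,j} - mean_j), with n-1 = 5:
  s[X,X] = ((-2)·(-2) + (0)·(0) + (1)·(1) + (2)·(2) + (-3)·(-3) + (2)·(2)) / 5 = 22/5 = 4.4
  s[X,Y] = ((-2)·(0.6667) + (0)·(3.6667) + (1)·(0.6667) + (2)·(-1.3333) + (-3)·(-1.3333) + (2)·(-2.3333)) / 5 = -4/5 = -0.8
  s[Y,Y] = ((0.6667)·(0.6667) + (3.6667)·(3.6667) + (0.6667)·(0.6667) + (-1.3333)·(-1.3333) + (-1.3333)·(-1.3333) + (-2.3333)·(-2.3333)) / 5 = 23.3333/5 = 4.6667
  Sample standard deviations s_i = √(s[i,i]):
  s(X) = √(4.4) = 2.0976
  s(Y) = √(4.6667) = 2.1602

Step 3 — r_{ij} = s_{ij} / (s_i · s_j):
  r[X,X] = 1 (diagonal).
  r[X,Y] = -0.8 / (2.0976 · 2.1602) = -0.8 / 4.5314 = -0.1765
  r[Y,Y] = 1 (diagonal).

R is symmetric with unit diagonal. Assembling:

R = [[1, -0.1765],
 [-0.1765, 1]]


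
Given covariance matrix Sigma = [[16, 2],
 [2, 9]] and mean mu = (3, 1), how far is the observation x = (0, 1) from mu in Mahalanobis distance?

Step 1 — centre the observation: (x - mu) = (-3, 0).

Step 2 — invert Sigma. det(Sigma) = 16·9 - (2)² = 140.
  Sigma^{-1} = (1/det) · [[d, -b], [-b, a]] = [[0.0643, -0.0143],
 [-0.0143, 0.1143]].

Step 3 — form the quadratic (x - mu)^T · Sigma^{-1} · (x - mu):
  Sigma^{-1} · (x - mu) = (-0.1929, 0.0429).
  (x - mu)^T · [Sigma^{-1} · (x - mu)] = (-3)·(-0.1929) + (0)·(0.0429) = 0.5786.

Step 4 — take square root: d = √(0.5786) ≈ 0.7606.

d(x, mu) = √(0.5786) ≈ 0.7606


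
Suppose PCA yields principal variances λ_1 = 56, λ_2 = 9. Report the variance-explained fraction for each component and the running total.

Step 1 — total variance = trace(Sigma) = Σ λ_i = 56 + 9 = 65.

Step 2 — fraction explained by component i = λ_i / Σ λ:
  PC1: 56/65 = 0.8615
  PC2: 9/65 = 0.1385

Step 3 — cumulative fraction after k components = (λ_1 + ... + λ_k) / Σ λ:
  k = 1: 56/65 = 0.8615
  k = 2: (56 + 9)/65 = 65/65 = 1

Summary (fraction, with percent):

explained: PC1 0.8615 (86.15%), PC2 0.1385 (13.85%);  cumulative: 0.8615, 1


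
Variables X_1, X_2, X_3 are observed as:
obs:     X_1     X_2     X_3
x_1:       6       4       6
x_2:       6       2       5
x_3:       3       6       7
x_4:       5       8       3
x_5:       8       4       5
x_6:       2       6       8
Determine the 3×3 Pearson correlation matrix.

Step 1 — column means:
  mean(X_1) = (6 + 6 + 3 + 5 + 8 + 2) / 6 = 30/6 = 5
  mean(X_2) = (4 + 2 + 6 + 8 + 4 + 6) / 6 = 30/6 = 5
  mean(X_3) = (6 + 5 + 7 + 3 + 5 + 8) / 6 = 34/6 = 5.6667

Step 2 — sample variances and covariances s[i,j] = (1/(n-1)) · Σ_k (x_{k,i} - mean_i) · (x_{k,j} - mean_j), with n-1 = 5:
  s[X_1,X_1] = ((1)·(1) + (1)·(1) + (-2)·(-2) + (0)·(0) + (3)·(3) + (-3)·(-3)) / 5 = 24/5 = 4.8
  s[X_1,X_2] = ((1)·(-1) + (1)·(-3) + (-2)·(1) + (0)·(3) + (3)·(-1) + (-3)·(1)) / 5 = -12/5 = -2.4
  s[X_1,X_3] = ((1)·(0.3333) + (1)·(-0.6667) + (-2)·(1.3333) + (0)·(-2.6667) + (3)·(-0.6667) + (-3)·(2.3333)) / 5 = -12/5 = -2.4
  s[X_2,X_2] = ((-1)·(-1) + (-3)·(-3) + (1)·(1) + (3)·(3) + (-1)·(-1) + (1)·(1)) / 5 = 22/5 = 4.4
  s[X_2,X_3] = ((-1)·(0.3333) + (-3)·(-0.6667) + (1)·(1.3333) + (3)·(-2.6667) + (-1)·(-0.6667) + (1)·(2.3333)) / 5 = -2/5 = -0.4
  s[X_3,X_3] = ((0.3333)·(0.3333) + (-0.6667)·(-0.6667) + (1.3333)·(1.3333) + (-2.6667)·(-2.6667) + (-0.6667)·(-0.6667) + (2.3333)·(2.3333)) / 5 = 15.3333/5 = 3.0667
  Sample standard deviations s_i = √(s[i,i]):
  s(X_1) = √(4.8) = 2.1909
  s(X_2) = √(4.4) = 2.0976
  s(X_3) = √(3.0667) = 1.7512

Step 3 — r_{ij} = s_{ij} / (s_i · s_j):
  r[X_1,X_1] = 1 (diagonal).
  r[X_1,X_2] = -2.4 / (2.1909 · 2.0976) = -2.4 / 4.5957 = -0.5222
  r[X_1,X_3] = -2.4 / (2.1909 · 1.7512) = -2.4 / 3.8367 = -0.6255
  r[X_2,X_2] = 1 (diagonal).
  r[X_2,X_3] = -0.4 / (2.0976 · 1.7512) = -0.4 / 3.6733 = -0.1089
  r[X_3,X_3] = 1 (diagonal).

R is symmetric with unit diagonal. Assembling:

R = [[1, -0.5222, -0.6255],
 [-0.5222, 1, -0.1089],
 [-0.6255, -0.1089, 1]]


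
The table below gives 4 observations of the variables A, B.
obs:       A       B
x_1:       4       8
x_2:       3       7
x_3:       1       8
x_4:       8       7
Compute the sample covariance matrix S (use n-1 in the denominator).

Step 1 — column means:
  mean(A) = (4 + 3 + 1 + 8) / 4 = 16/4 = 4
  mean(B) = (8 + 7 + 8 + 7) / 4 = 30/4 = 7.5

Step 2 — sample covariance S[i,j] = (1/(n-1)) · Σ_k (x_{k,i} - mean_i) · (x_{k,j} - mean_j), with n-1 = 3.
  S[A,A] = ((0)·(0) + (-1)·(-1) + (-3)·(-3) + (4)·(4)) / 3 = 26/3 = 8.6667
  S[A,B] = ((0)·(0.5) + (-1)·(-0.5) + (-3)·(0.5) + (4)·(-0.5)) / 3 = -3/3 = -1
  S[B,B] = ((0.5)·(0.5) + (-0.5)·(-0.5) + (0.5)·(0.5) + (-0.5)·(-0.5)) / 3 = 1/3 = 0.3333

S is symmetric (S[j,i] = S[i,j]). Assembling:

S = [[8.6667, -1],
 [-1, 0.3333]]


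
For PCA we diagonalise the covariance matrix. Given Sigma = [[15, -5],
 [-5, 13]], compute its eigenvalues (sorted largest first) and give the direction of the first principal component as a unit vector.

Step 1 — characteristic polynomial of 2×2 Sigma:
  det(Sigma - λI) = λ² - trace · λ + det = 0.
  trace = 15 + 13 = 28, det = 15·13 - (-5)² = 170.
Step 2 — discriminant:
  Δ = trace² - 4·det = 784 - 680 = 104.
Step 3 — eigenvalues:
  λ = (trace ± √Δ)/2 = (28 ± 10.198)/2,
  λ_1 = 19.099,  λ_2 = 8.901.

Step 4 — unit eigenvector for λ_1: solve (Sigma - λ_1 I)v = 0. First row:
  (15 - 19.099)·v_x + (-5)·v_y = 0, i.e. (-4.099)·v_x + (-5)·v_y = 0,
  so v ∝ (b, λ_1 - a) = (-5, 4.099); multiply by -1 so the first entry is positive: u = (5, -4.099).
  ||u|| = √((5)² + (-4.099)²) = √(41.802) ≈ 6.4654,
  v_1 = u/||u|| ≈ (0.7733, -0.634) (||v_1|| = 1).

λ_1 = 19.099,  λ_2 = 8.901;  v_1 ≈ (0.7733, -0.634)


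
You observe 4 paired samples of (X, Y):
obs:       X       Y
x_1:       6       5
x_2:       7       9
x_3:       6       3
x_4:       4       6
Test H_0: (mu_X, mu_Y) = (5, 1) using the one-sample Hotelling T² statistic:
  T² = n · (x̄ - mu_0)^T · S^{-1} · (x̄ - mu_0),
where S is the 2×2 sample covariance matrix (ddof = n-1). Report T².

Step 1 — sample mean vector:
  mean(X) = (6 + 7 + 6 + 4) / 4 = 23/4 = 5.75
  mean(Y) = (5 + 9 + 3 + 6) / 4 = 23/4 = 5.75
  x̄ = (5.75, 5.75),  deviation x̄ - mu_0 = (5.75, 5.75) - (5, 1) = (0.75, 4.75).

Step 2 — sample covariance matrix, S[i,j] = (1/(n-1)) · Σ_k (x_{k,i} - mean_i) · (x_{k,j} - mean_j), divisor n-1 = 3:
  S[X,X] = ((0.25)·(0.25) + (1.25)·(1.25) + (0.25)·(0.25) + (-1.75)·(-1.75)) / 3 = 4.75/3 = 1.5833
  S[X,Y] = ((0.25)·(-0.75) + (1.25)·(3.25) + (0.25)·(-2.75) + (-1.75)·(0.25)) / 3 = 2.75/3 = 0.9167
  S[Y,Y] = ((-0.75)·(-0.75) + (3.25)·(3.25) + (-2.75)·(-2.75) + (0.25)·(0.25)) / 3 = 18.75/3 = 6.25
  S = [[1.5833, 0.9167],
 [0.9167, 6.25]].

Step 3 — invert S. det(S) = 1.5833·6.25 - (0.9167)² = 9.0556.
  S^{-1} = (1/det) · [[d, -b], [-b, a]] = [[0.6902, -0.1012],
 [-0.1012, 0.1748]].

Step 4 — quadratic form (x̄ - mu_0)^T · S^{-1} · (x̄ - mu_0):
  S^{-1} · (x̄ - mu_0) = (0.0368, 0.7546),
  (x̄ - mu_0)^T · [...] = (0.75)·(0.0368) + (4.75)·(0.7546) = 3.612.

Step 5 — scale by n: T² = 4 · 3.612 = 14.4479.

T² ≈ 14.4479


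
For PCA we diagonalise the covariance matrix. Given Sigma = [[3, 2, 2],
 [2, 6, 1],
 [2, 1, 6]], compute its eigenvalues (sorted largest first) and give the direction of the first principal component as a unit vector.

Step 1 — characteristic polynomial p(λ) = det(λI - Sigma) = λ³ - tr·λ² + c_1·λ - det, where tr = trace, c_1 = sum of the principal 2×2 minors, det = det(Sigma):
  tr = 3 + 6 + 6 = 15,
  c_1 = (3·6 - (2)²) + (3·6 - (2)²) + (6·6 - (1)²) = 14 + 14 + 35 = 63,
  det = 3·(6·6 - (1)²) - (2)·((2)·6 - (1)·(2)) + (2)·((2)·(1) - 6·(2)) = 3·(35) - (2)·(10) + (2)·(-10) = 65.
  So p(λ) = λ³ - 15λ² + 63λ - 65.
Step 2 — look for an integer root (rational root theorem: any rational root is an integer divisor of 65). Testing λ = 5:
  p(5) = 125 - 375 + 315 - 65 = 0  ✓
  Dividing out (λ - 5): p(λ) = (λ - 5)(λ² - 10λ + 13).
Step 3 — remaining eigenvalues from the quadratic λ² - 10λ + 13 = 0:
  Δ = 10² - 4·13 = 100 - 52 = 48,  λ = (10 ± √48)/2 = (10 ± 6.9282)/2 ≈ 8.4641 or 1.5359.
  Sorted: λ_1 = 8.4641,  λ_2 = 5,  λ_3 = 1.5359  (check: sum = 15 = tr ✓).

Step 4 — unit eigenvector for λ_1 ≈ 8.4641: v spans the null space of (Sigma - λ_1 I), whose rows are
  r_1 = (-5.4641, 2, 2),  r_2 = (2, -2.4641, 1),  r_3 = (2, 1, -2.4641).
  v is orthogonal to every row, so take v ∝ r_1 × r_2 = ((2)·(1) - (2)·(-2.4641), (2)·(2) - (-5.4641)·(1), (-5.4641)·(-2.4641) - (2)·(2)) ≈ (6.9282, 9.4641, 9.4641).
  Let u = (6.9282, 9.4641, 9.4641).
  ||u|| = √((6.9282)² + (9.4641)² + (9.4641)²) = √(227.1384) ≈ 15.0711,  v_1 = u/||u|| ≈ (0.4597, 0.628, 0.628) (||v_1|| = 1).

λ_1 = 8.4641,  λ_2 = 5,  λ_3 = 1.5359;  v_1 ≈ (0.4597, 0.628, 0.628)


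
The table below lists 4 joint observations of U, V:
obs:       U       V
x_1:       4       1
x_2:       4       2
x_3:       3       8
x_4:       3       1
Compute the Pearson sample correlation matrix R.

Step 1 — column means:
  mean(U) = (4 + 4 + 3 + 3) / 4 = 14/4 = 3.5
  mean(V) = (1 + 2 + 8 + 1) / 4 = 12/4 = 3

Step 2 — sample variances and covariances s[i,j] = (1/(n-1)) · Σ_k (x_{k,i} - mean_i) · (x_{k,j} - mean_j), with n-1 = 3:
  s[U,U] = ((0.5)·(0.5) + (0.5)·(0.5) + (-0.5)·(-0.5) + (-0.5)·(-0.5)) / 3 = 1/3 = 0.3333
  s[U,V] = ((0.5)·(-2) + (0.5)·(-1) + (-0.5)·(5) + (-0.5)·(-2)) / 3 = -3/3 = -1
  s[V,V] = ((-2)·(-2) + (-1)·(-1) + (5)·(5) + (-2)·(-2)) / 3 = 34/3 = 11.3333
  Sample standard deviations s_i = √(s[i,i]):
  s(U) = √(0.3333) = 0.5774
  s(V) = √(11.3333) = 3.3665

Step 3 — r_{ij} = s_{ij} / (s_i · s_j):
  r[U,U] = 1 (diagonal).
  r[U,V] = -1 / (0.5774 · 3.3665) = -1 / 1.9437 = -0.5145
  r[V,V] = 1 (diagonal).

R is symmetric with unit diagonal. Assembling:

R = [[1, -0.5145],
 [-0.5145, 1]]


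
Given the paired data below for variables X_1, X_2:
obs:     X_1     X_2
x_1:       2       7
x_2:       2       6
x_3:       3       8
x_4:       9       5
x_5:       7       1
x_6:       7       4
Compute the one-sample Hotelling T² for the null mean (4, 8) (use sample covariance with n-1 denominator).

Step 1 — sample mean vector:
  mean(X_1) = (2 + 2 + 3 + 9 + 7 + 7) / 6 = 30/6 = 5
  mean(X_2) = (7 + 6 + 8 + 5 + 1 + 4) / 6 = 31/6 = 5.1667
  x̄ = (5, 5.1667),  deviation x̄ - mu_0 = (5, 5.1667) - (4, 8) = (1, -2.8333).

Step 2 — sample covariance matrix, S[i,j] = (1/(n-1)) · Σ_k (x_{k,i} - mean_i) · (x_{k,j} - mean_j), divisor n-1 = 5:
  S[X_1,X_1] = ((-3)·(-3) + (-3)·(-3) + (-2)·(-2) + (4)·(4) + (2)·(2) + (2)·(2)) / 5 = 46/5 = 9.2
  S[X_1,X_2] = ((-3)·(1.8333) + (-3)·(0.8333) + (-2)·(2.8333) + (4)·(-0.1667) + (2)·(-4.1667) + (2)·(-1.1667)) / 5 = -25/5 = -5
  S[X_2,X_2] = ((1.8333)·(1.8333) + (0.8333)·(0.8333) + (2.8333)·(2.8333) + (-0.1667)·(-0.1667) + (-4.1667)·(-4.1667) + (-1.1667)·(-1.1667)) / 5 = 30.8333/5 = 6.1667
  S = [[9.2, -5],
 [-5, 6.1667]].

Step 3 — invert S. det(S) = 9.2·6.1667 - (-5)² = 31.7333.
  S^{-1} = (1/det) · [[d, -b], [-b, a]] = [[0.1943, 0.1576],
 [0.1576, 0.2899]].

Step 4 — quadratic form (x̄ - mu_0)^T · S^{-1} · (x̄ - mu_0):
  S^{-1} · (x̄ - mu_0) = (-0.2521, -0.6639),
  (x̄ - mu_0)^T · [...] = (1)·(-0.2521) + (-2.8333)·(-0.6639) = 1.6289.

Step 5 — scale by n: T² = 6 · 1.6289 = 9.7731.

T² ≈ 9.7731


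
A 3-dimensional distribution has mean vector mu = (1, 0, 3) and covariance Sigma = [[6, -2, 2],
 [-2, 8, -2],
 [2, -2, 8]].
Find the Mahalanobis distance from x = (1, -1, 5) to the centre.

Step 1 — centre the observation: (x - mu) = (0, -1, 2).

Step 2 — invert Sigma (cofactor / det for 3×3, or solve directly):
  Sigma^{-1} = [[0.1923, 0.0385, -0.0385],
 [0.0385, 0.141, 0.0256],
 [-0.0385, 0.0256, 0.141]].

Step 3 — form the quadratic (x - mu)^T · Sigma^{-1} · (x - mu):
  Sigma^{-1} · (x - mu) = (-0.1154, -0.0897, 0.2564).
  (x - mu)^T · [Sigma^{-1} · (x - mu)] = (0)·(-0.1154) + (-1)·(-0.0897) + (2)·(0.2564) = 0.6026.

Step 4 — take square root: d = √(0.6026) ≈ 0.7763.

d(x, mu) = √(0.6026) ≈ 0.7763


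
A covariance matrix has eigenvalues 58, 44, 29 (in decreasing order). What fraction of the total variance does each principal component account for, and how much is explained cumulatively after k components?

Step 1 — total variance = trace(Sigma) = Σ λ_i = 58 + 44 + 29 = 131.

Step 2 — fraction explained by component i = λ_i / Σ λ:
  PC1: 58/131 = 0.4427
  PC2: 44/131 = 0.3359
  PC3: 29/131 = 0.2214

Step 3 — cumulative fraction after k components = (λ_1 + ... + λ_k) / Σ λ:
  k = 1: 58/131 = 0.4427
  k = 2: (58 + 44)/131 = 102/131 = 0.7786
  k = 3: (58 + 44 + 29)/131 = 131/131 = 1

Summary (fraction, with percent):

explained: PC1 0.4427 (44.27%), PC2 0.3359 (33.59%), PC3 0.2214 (22.14%);  cumulative: 0.4427, 0.7786, 1


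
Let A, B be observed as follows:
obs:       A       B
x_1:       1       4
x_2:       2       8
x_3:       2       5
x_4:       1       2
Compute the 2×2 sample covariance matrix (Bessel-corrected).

Step 1 — column means:
  mean(A) = (1 + 2 + 2 + 1) / 4 = 6/4 = 1.5
  mean(B) = (4 + 8 + 5 + 2) / 4 = 19/4 = 4.75

Step 2 — sample covariance S[i,j] = (1/(n-1)) · Σ_k (x_{k,i} - mean_i) · (x_{k,j} - mean_j), with n-1 = 3.
  S[A,A] = ((-0.5)·(-0.5) + (0.5)·(0.5) + (0.5)·(0.5) + (-0.5)·(-0.5)) / 3 = 1/3 = 0.3333
  S[A,B] = ((-0.5)·(-0.75) + (0.5)·(3.25) + (0.5)·(0.25) + (-0.5)·(-2.75)) / 3 = 3.5/3 = 1.1667
  S[B,B] = ((-0.75)·(-0.75) + (3.25)·(3.25) + (0.25)·(0.25) + (-2.75)·(-2.75)) / 3 = 18.75/3 = 6.25

S is symmetric (S[j,i] = S[i,j]). Assembling:

S = [[0.3333, 1.1667],
 [1.1667, 6.25]]


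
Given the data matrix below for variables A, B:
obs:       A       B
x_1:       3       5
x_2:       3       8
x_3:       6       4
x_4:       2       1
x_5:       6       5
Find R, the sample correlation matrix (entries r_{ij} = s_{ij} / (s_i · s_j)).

Step 1 — column means:
  mean(A) = (3 + 3 + 6 + 2 + 6) / 5 = 20/5 = 4
  mean(B) = (5 + 8 + 4 + 1 + 5) / 5 = 23/5 = 4.6

Step 2 — sample variances and covariances s[i,j] = (1/(n-1)) · Σ_k (x_{k,i} - mean_i) · (x_{k,j} - mean_j), with n-1 = 4:
  s[A,A] = ((-1)·(-1) + (-1)·(-1) + (2)·(2) + (-2)·(-2) + (2)·(2)) / 4 = 14/4 = 3.5
  s[A,B] = ((-1)·(0.4) + (-1)·(3.4) + (2)·(-0.6) + (-2)·(-3.6) + (2)·(0.4)) / 4 = 3/4 = 0.75
  s[B,B] = ((0.4)·(0.4) + (3.4)·(3.4) + (-0.6)·(-0.6) + (-3.6)·(-3.6) + (0.4)·(0.4)) / 4 = 25.2/4 = 6.3
  Sample standard deviations s_i = √(s[i,i]):
  s(A) = √(3.5) = 1.8708
  s(B) = √(6.3) = 2.51

Step 3 — r_{ij} = s_{ij} / (s_i · s_j):
  r[A,A] = 1 (diagonal).
  r[A,B] = 0.75 / (1.8708 · 2.51) = 0.75 / 4.6957 = 0.1597
  r[B,B] = 1 (diagonal).

R is symmetric with unit diagonal. Assembling:

R = [[1, 0.1597],
 [0.1597, 1]]


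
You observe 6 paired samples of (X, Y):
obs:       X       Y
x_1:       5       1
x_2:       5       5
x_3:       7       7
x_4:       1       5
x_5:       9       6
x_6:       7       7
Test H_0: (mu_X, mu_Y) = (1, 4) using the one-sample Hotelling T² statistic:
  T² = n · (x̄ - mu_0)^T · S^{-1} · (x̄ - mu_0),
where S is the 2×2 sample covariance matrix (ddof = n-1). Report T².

Step 1 — sample mean vector:
  mean(X) = (5 + 5 + 7 + 1 + 9 + 7) / 6 = 34/6 = 5.6667
  mean(Y) = (1 + 5 + 7 + 5 + 6 + 7) / 6 = 31/6 = 5.1667
  x̄ = (5.6667, 5.1667),  deviation x̄ - mu_0 = (5.6667, 5.1667) - (1, 4) = (4.6667, 1.1667).

Step 2 — sample covariance matrix, S[i,j] = (1/(n-1)) · Σ_k (x_{k,i} - mean_i) · (x_{k,j} - mean_j), divisor n-1 = 5:
  S[X,X] = ((-0.6667)·(-0.6667) + (-0.6667)·(-0.6667) + (1.3333)·(1.3333) + (-4.6667)·(-4.6667) + (3.3333)·(3.3333) + (1.3333)·(1.3333)) / 5 = 37.3333/5 = 7.4667
  S[X,Y] = ((-0.6667)·(-4.1667) + (-0.6667)·(-0.1667) + (1.3333)·(1.8333) + (-4.6667)·(-0.1667) + (3.3333)·(0.8333) + (1.3333)·(1.8333)) / 5 = 11.3333/5 = 2.2667
  S[Y,Y] = ((-4.1667)·(-4.1667) + (-0.1667)·(-0.1667) + (1.8333)·(1.8333) + (-0.1667)·(-0.1667) + (0.8333)·(0.8333) + (1.8333)·(1.8333)) / 5 = 24.8333/5 = 4.9667
  S = [[7.4667, 2.2667],
 [2.2667, 4.9667]].

Step 3 — invert S. det(S) = 7.4667·4.9667 - (2.2667)² = 31.9467.
  S^{-1} = (1/det) · [[d, -b], [-b, a]] = [[0.1555, -0.071],
 [-0.071, 0.2337]].

Step 4 — quadratic form (x̄ - mu_0)^T · S^{-1} · (x̄ - mu_0):
  S^{-1} · (x̄ - mu_0) = (0.6427, -0.0584),
  (x̄ - mu_0)^T · [...] = (4.6667)·(0.6427) + (1.1667)·(-0.0584) = 2.9313.

Step 5 — scale by n: T² = 6 · 2.9313 = 17.5876.

T² ≈ 17.5876


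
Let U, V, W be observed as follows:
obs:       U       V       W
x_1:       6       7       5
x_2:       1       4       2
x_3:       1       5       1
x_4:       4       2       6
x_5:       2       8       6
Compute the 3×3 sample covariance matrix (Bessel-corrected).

Step 1 — column means:
  mean(U) = (6 + 1 + 1 + 4 + 2) / 5 = 14/5 = 2.8
  mean(V) = (7 + 4 + 5 + 2 + 8) / 5 = 26/5 = 5.2
  mean(W) = (5 + 2 + 1 + 6 + 6) / 5 = 20/5 = 4

Step 2 — sample covariance S[i,j] = (1/(n-1)) · Σ_k (x_{k,i} - mean_i) · (x_{k,j} - mean_j), with n-1 = 4.
  S[U,U] = ((3.2)·(3.2) + (-1.8)·(-1.8) + (-1.8)·(-1.8) + (1.2)·(1.2) + (-0.8)·(-0.8)) / 4 = 18.8/4 = 4.7
  S[U,V] = ((3.2)·(1.8) + (-1.8)·(-1.2) + (-1.8)·(-0.2) + (1.2)·(-3.2) + (-0.8)·(2.8)) / 4 = 2.2/4 = 0.55
  S[U,W] = ((3.2)·(1) + (-1.8)·(-2) + (-1.8)·(-3) + (1.2)·(2) + (-0.8)·(2)) / 4 = 13/4 = 3.25
  S[V,V] = ((1.8)·(1.8) + (-1.2)·(-1.2) + (-0.2)·(-0.2) + (-3.2)·(-3.2) + (2.8)·(2.8)) / 4 = 22.8/4 = 5.7
  S[V,W] = ((1.8)·(1) + (-1.2)·(-2) + (-0.2)·(-3) + (-3.2)·(2) + (2.8)·(2)) / 4 = 4/4 = 1
  S[W,W] = ((1)·(1) + (-2)·(-2) + (-3)·(-3) + (2)·(2) + (2)·(2)) / 4 = 22/4 = 5.5

S is symmetric (S[j,i] = S[i,j]). Assembling:

S = [[4.7, 0.55, 3.25],
 [0.55, 5.7, 1],
 [3.25, 1, 5.5]]


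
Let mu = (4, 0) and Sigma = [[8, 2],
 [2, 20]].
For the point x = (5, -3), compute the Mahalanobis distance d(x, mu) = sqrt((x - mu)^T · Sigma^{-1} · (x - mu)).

Step 1 — centre the observation: (x - mu) = (1, -3).

Step 2 — invert Sigma. det(Sigma) = 8·20 - (2)² = 156.
  Sigma^{-1} = (1/det) · [[d, -b], [-b, a]] = [[0.1282, -0.0128],
 [-0.0128, 0.0513]].

Step 3 — form the quadratic (x - mu)^T · Sigma^{-1} · (x - mu):
  Sigma^{-1} · (x - mu) = (0.1667, -0.1667).
  (x - mu)^T · [Sigma^{-1} · (x - mu)] = (1)·(0.1667) + (-3)·(-0.1667) = 0.6667.

Step 4 — take square root: d = √(0.6667) ≈ 0.8165.

d(x, mu) = √(0.6667) ≈ 0.8165


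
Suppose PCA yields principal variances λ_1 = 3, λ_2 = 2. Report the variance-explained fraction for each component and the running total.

Step 1 — total variance = trace(Sigma) = Σ λ_i = 3 + 2 = 5.

Step 2 — fraction explained by component i = λ_i / Σ λ:
  PC1: 3/5 = 0.6
  PC2: 2/5 = 0.4

Step 3 — cumulative fraction after k components = (λ_1 + ... + λ_k) / Σ λ:
  k = 1: 3/5 = 0.6
  k = 2: (3 + 2)/5 = 5/5 = 1

Summary (fraction, with percent):

explained: PC1 0.6 (60%), PC2 0.4 (40%);  cumulative: 0.6, 1


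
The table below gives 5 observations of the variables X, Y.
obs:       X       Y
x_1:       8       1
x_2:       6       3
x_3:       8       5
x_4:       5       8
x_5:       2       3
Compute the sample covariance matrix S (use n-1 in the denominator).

Step 1 — column means:
  mean(X) = (8 + 6 + 8 + 5 + 2) / 5 = 29/5 = 5.8
  mean(Y) = (1 + 3 + 5 + 8 + 3) / 5 = 20/5 = 4

Step 2 — sample covariance S[i,j] = (1/(n-1)) · Σ_k (x_{k,i} - mean_i) · (x_{k,j} - mean_j), with n-1 = 4.
  S[X,X] = ((2.2)·(2.2) + (0.2)·(0.2) + (2.2)·(2.2) + (-0.8)·(-0.8) + (-3.8)·(-3.8)) / 4 = 24.8/4 = 6.2
  S[X,Y] = ((2.2)·(-3) + (0.2)·(-1) + (2.2)·(1) + (-0.8)·(4) + (-3.8)·(-1)) / 4 = -4/4 = -1
  S[Y,Y] = ((-3)·(-3) + (-1)·(-1) + (1)·(1) + (4)·(4) + (-1)·(-1)) / 4 = 28/4 = 7

S is symmetric (S[j,i] = S[i,j]). Assembling:

S = [[6.2, -1],
 [-1, 7]]


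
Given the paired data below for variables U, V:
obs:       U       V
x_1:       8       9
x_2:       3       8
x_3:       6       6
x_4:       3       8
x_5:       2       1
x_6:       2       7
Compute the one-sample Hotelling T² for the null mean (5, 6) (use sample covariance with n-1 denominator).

Step 1 — sample mean vector:
  mean(U) = (8 + 3 + 6 + 3 + 2 + 2) / 6 = 24/6 = 4
  mean(V) = (9 + 8 + 6 + 8 + 1 + 7) / 6 = 39/6 = 6.5
  x̄ = (4, 6.5),  deviation x̄ - mu_0 = (4, 6.5) - (5, 6) = (-1, 0.5).

Step 2 — sample covariance matrix, S[i,j] = (1/(n-1)) · Σ_k (x_{k,i} - mean_i) · (x_{k,j} - mean_j), divisor n-1 = 5:
  S[U,U] = ((4)·(4) + (-1)·(-1) + (2)·(2) + (-1)·(-1) + (-2)·(-2) + (-2)·(-2)) / 5 = 30/5 = 6
  S[U,V] = ((4)·(2.5) + (-1)·(1.5) + (2)·(-0.5) + (-1)·(1.5) + (-2)·(-5.5) + (-2)·(0.5)) / 5 = 16/5 = 3.2
  S[V,V] = ((2.5)·(2.5) + (1.5)·(1.5) + (-0.5)·(-0.5) + (1.5)·(1.5) + (-5.5)·(-5.5) + (0.5)·(0.5)) / 5 = 41.5/5 = 8.3
  S = [[6, 3.2],
 [3.2, 8.3]].

Step 3 — invert S. det(S) = 6·8.3 - (3.2)² = 39.56.
  S^{-1} = (1/det) · [[d, -b], [-b, a]] = [[0.2098, -0.0809],
 [-0.0809, 0.1517]].

Step 4 — quadratic form (x̄ - mu_0)^T · S^{-1} · (x̄ - mu_0):
  S^{-1} · (x̄ - mu_0) = (-0.2503, 0.1567),
  (x̄ - mu_0)^T · [...] = (-1)·(-0.2503) + (0.5)·(0.1567) = 0.3286.

Step 5 — scale by n: T² = 6 · 0.3286 = 1.9717.

T² ≈ 1.9717


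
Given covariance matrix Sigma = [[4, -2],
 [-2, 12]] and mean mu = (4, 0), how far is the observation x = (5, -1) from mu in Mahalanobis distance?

Step 1 — centre the observation: (x - mu) = (1, -1).

Step 2 — invert Sigma. det(Sigma) = 4·12 - (-2)² = 44.
  Sigma^{-1} = (1/det) · [[d, -b], [-b, a]] = [[0.2727, 0.0455],
 [0.0455, 0.0909]].

Step 3 — form the quadratic (x - mu)^T · Sigma^{-1} · (x - mu):
  Sigma^{-1} · (x - mu) = (0.2273, -0.0455).
  (x - mu)^T · [Sigma^{-1} · (x - mu)] = (1)·(0.2273) + (-1)·(-0.0455) = 0.2727.

Step 4 — take square root: d = √(0.2727) ≈ 0.5222.

d(x, mu) = √(0.2727) ≈ 0.5222


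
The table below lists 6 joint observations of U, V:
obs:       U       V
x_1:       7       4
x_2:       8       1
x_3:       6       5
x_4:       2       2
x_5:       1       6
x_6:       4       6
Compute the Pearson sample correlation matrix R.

Step 1 — column means:
  mean(U) = (7 + 8 + 6 + 2 + 1 + 4) / 6 = 28/6 = 4.6667
  mean(V) = (4 + 1 + 5 + 2 + 6 + 6) / 6 = 24/6 = 4

Step 2 — sample variances and covariances s[i,j] = (1/(n-1)) · Σ_k (x_{k,i} - mean_i) · (x_{k,j} - mean_j), with n-1 = 5:
  s[U,U] = ((2.3333)·(2.3333) + (3.3333)·(3.3333) + (1.3333)·(1.3333) + (-2.6667)·(-2.6667) + (-3.6667)·(-3.6667) + (-0.6667)·(-0.6667)) / 5 = 39.3333/5 = 7.8667
  s[U,V] = ((2.3333)·(0) + (3.3333)·(-3) + (1.3333)·(1) + (-2.6667)·(-2) + (-3.6667)·(2) + (-0.6667)·(2)) / 5 = -12/5 = -2.4
  s[V,V] = ((0)·(0) + (-3)·(-3) + (1)·(1) + (-2)·(-2) + (2)·(2) + (2)·(2)) / 5 = 22/5 = 4.4
  Sample standard deviations s_i = √(s[i,i]):
  s(U) = √(7.8667) = 2.8048
  s(V) = √(4.4) = 2.0976

Step 3 — r_{ij} = s_{ij} / (s_i · s_j):
  r[U,U] = 1 (diagonal).
  r[U,V] = -2.4 / (2.8048 · 2.0976) = -2.4 / 5.8833 = -0.4079
  r[V,V] = 1 (diagonal).

R is symmetric with unit diagonal. Assembling:

R = [[1, -0.4079],
 [-0.4079, 1]]


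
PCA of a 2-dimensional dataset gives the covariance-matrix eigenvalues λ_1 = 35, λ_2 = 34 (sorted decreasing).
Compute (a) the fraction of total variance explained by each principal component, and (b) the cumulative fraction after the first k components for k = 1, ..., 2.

Step 1 — total variance = trace(Sigma) = Σ λ_i = 35 + 34 = 69.

Step 2 — fraction explained by component i = λ_i / Σ λ:
  PC1: 35/69 = 0.5072
  PC2: 34/69 = 0.4928

Step 3 — cumulative fraction after k components = (λ_1 + ... + λ_k) / Σ λ:
  k = 1: 35/69 = 0.5072
  k = 2: (35 + 34)/69 = 69/69 = 1

Summary (fraction, with percent):

explained: PC1 0.5072 (50.72%), PC2 0.4928 (49.28%);  cumulative: 0.5072, 1


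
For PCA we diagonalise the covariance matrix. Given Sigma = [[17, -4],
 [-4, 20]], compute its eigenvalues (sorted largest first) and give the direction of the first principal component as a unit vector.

Step 1 — characteristic polynomial of 2×2 Sigma:
  det(Sigma - λI) = λ² - trace · λ + det = 0.
  trace = 17 + 20 = 37, det = 17·20 - (-4)² = 324.
Step 2 — discriminant:
  Δ = trace² - 4·det = 1369 - 1296 = 73.
Step 3 — eigenvalues:
  λ = (trace ± √Δ)/2 = (37 ± 8.544)/2,
  λ_1 = 22.772,  λ_2 = 14.228.

Step 4 — unit eigenvector for λ_1: solve (Sigma - λ_1 I)v = 0. First row:
  (17 - 22.772)·v_x + (-4)·v_y = 0, i.e. (-5.772)·v_x + (-4)·v_y = 0,
  so v ∝ (b, λ_1 - a) = (-4, 5.772); multiply by -1 so the first entry is positive: u = (4, -5.772).
  ||u|| = √((4)² + (-5.772)²) = √(49.316) ≈ 7.0225,
  v_1 = u/||u|| ≈ (0.5696, -0.8219) (||v_1|| = 1).

λ_1 = 22.772,  λ_2 = 14.228;  v_1 ≈ (0.5696, -0.8219)


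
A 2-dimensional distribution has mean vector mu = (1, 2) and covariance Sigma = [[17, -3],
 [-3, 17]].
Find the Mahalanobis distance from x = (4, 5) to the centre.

Step 1 — centre the observation: (x - mu) = (3, 3).

Step 2 — invert Sigma. det(Sigma) = 17·17 - (-3)² = 280.
  Sigma^{-1} = (1/det) · [[d, -b], [-b, a]] = [[0.0607, 0.0107],
 [0.0107, 0.0607]].

Step 3 — form the quadratic (x - mu)^T · Sigma^{-1} · (x - mu):
  Sigma^{-1} · (x - mu) = (0.2143, 0.2143).
  (x - mu)^T · [Sigma^{-1} · (x - mu)] = (3)·(0.2143) + (3)·(0.2143) = 1.2857.

Step 4 — take square root: d = √(1.2857) ≈ 1.1339.

d(x, mu) = √(1.2857) ≈ 1.1339


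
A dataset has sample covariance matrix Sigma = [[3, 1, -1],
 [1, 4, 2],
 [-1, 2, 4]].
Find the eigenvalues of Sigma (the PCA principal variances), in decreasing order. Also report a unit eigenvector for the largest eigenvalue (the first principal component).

Step 1 — characteristic polynomial p(λ) = det(λI - Sigma) = λ³ - tr·λ² + c_1·λ - det, where tr = trace, c_1 = sum of the principal 2×2 minors, det = det(Sigma):
  tr = 3 + 4 + 4 = 11,
  c_1 = (3·4 - (1)²) + (3·4 - (-1)²) + (4·4 - (2)²) = 11 + 11 + 12 = 34,
  det = 3·(4·4 - (2)²) - (1)·((1)·4 - (2)·(-1)) + (-1)·((1)·(2) - 4·(-1)) = 3·(12) - (1)·(6) + (-1)·(6) = 24.
  So p(λ) = λ³ - 11λ² + 34λ - 24.
Step 2 — look for an integer root (rational root theorem: any rational root is an integer divisor of 24). Testing λ = 1:
  p(1) = 1 - 11 + 34 - 24 = 0  ✓
  Dividing out (λ - 1): p(λ) = (λ - 1)(λ² - 10λ + 24).
Step 3 — remaining eigenvalues from the quadratic λ² - 10λ + 24 = 0:
  Δ = 10² - 4·24 = 100 - 96 = 4,  λ = (10 ± √4)/2 = (10 ± 2)/2 = 6 or 4.
  Sorted: λ_1 = 6,  λ_2 = 4,  λ_3 = 1  (check: sum = 11 = tr ✓).

Step 4 — unit eigenvector for λ_1 = 6: v spans the null space of (Sigma - λ_1 I), whose rows are
  r_1 = (-3, 1, -1),  r_2 = (1, -2, 2),  r_3 = (-1, 2, -2).
  v is orthogonal to every row, so take v ∝ r_1 × r_2 = ((1)·(2) - (-1)·(-2), (-1)·(1) - (-3)·(2), (-3)·(-2) - (1)·(1)) = (0, 5, 5).
  Rescale (divide by 5): u = (0, 1, 1).
  ||u|| = √((0)² + (1)² + (1)²) = √(2) ≈ 1.4142,  v_1 = u/||u|| ≈ (0, 0.7071, 0.7071) (||v_1|| = 1).

λ_1 = 6,  λ_2 = 4,  λ_3 = 1;  v_1 ≈ (0, 0.7071, 0.7071)


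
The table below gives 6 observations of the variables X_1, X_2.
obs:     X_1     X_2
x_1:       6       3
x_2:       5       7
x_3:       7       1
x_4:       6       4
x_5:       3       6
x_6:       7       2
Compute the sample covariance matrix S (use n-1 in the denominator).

Step 1 — column means:
  mean(X_1) = (6 + 5 + 7 + 6 + 3 + 7) / 6 = 34/6 = 5.6667
  mean(X_2) = (3 + 7 + 1 + 4 + 6 + 2) / 6 = 23/6 = 3.8333

Step 2 — sample covariance S[i,j] = (1/(n-1)) · Σ_k (x_{k,i} - mean_i) · (x_{k,j} - mean_j), with n-1 = 5.
  S[X_1,X_1] = ((0.3333)·(0.3333) + (-0.6667)·(-0.6667) + (1.3333)·(1.3333) + (0.3333)·(0.3333) + (-2.6667)·(-2.6667) + (1.3333)·(1.3333)) / 5 = 11.3333/5 = 2.2667
  S[X_1,X_2] = ((0.3333)·(-0.8333) + (-0.6667)·(3.1667) + (1.3333)·(-2.8333) + (0.3333)·(0.1667) + (-2.6667)·(2.1667) + (1.3333)·(-1.8333)) / 5 = -14.3333/5 = -2.8667
  S[X_2,X_2] = ((-0.8333)·(-0.8333) + (3.1667)·(3.1667) + (-2.8333)·(-2.8333) + (0.1667)·(0.1667) + (2.1667)·(2.1667) + (-1.8333)·(-1.8333)) / 5 = 26.8333/5 = 5.3667

S is symmetric (S[j,i] = S[i,j]). Assembling:

S = [[2.2667, -2.8667],
 [-2.8667, 5.3667]]


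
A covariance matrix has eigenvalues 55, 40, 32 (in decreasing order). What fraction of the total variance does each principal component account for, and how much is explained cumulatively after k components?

Step 1 — total variance = trace(Sigma) = Σ λ_i = 55 + 40 + 32 = 127.

Step 2 — fraction explained by component i = λ_i / Σ λ:
  PC1: 55/127 = 0.4331
  PC2: 40/127 = 0.315
  PC3: 32/127 = 0.252

Step 3 — cumulative fraction after k components = (λ_1 + ... + λ_k) / Σ λ:
  k = 1: 55/127 = 0.4331
  k = 2: (55 + 40)/127 = 95/127 = 0.748
  k = 3: (55 + 40 + 32)/127 = 127/127 = 1

Summary (fraction, with percent):

explained: PC1 0.4331 (43.31%), PC2 0.315 (31.5%), PC3 0.252 (25.2%);  cumulative: 0.4331, 0.748, 1


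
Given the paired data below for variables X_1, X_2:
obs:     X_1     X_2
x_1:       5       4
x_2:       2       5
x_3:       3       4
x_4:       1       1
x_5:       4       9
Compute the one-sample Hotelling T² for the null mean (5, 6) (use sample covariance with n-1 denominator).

Step 1 — sample mean vector:
  mean(X_1) = (5 + 2 + 3 + 1 + 4) / 5 = 15/5 = 3
  mean(X_2) = (4 + 5 + 4 + 1 + 9) / 5 = 23/5 = 4.6
  x̄ = (3, 4.6),  deviation x̄ - mu_0 = (3, 4.6) - (5, 6) = (-2, -1.4).

Step 2 — sample covariance matrix, S[i,j] = (1/(n-1)) · Σ_k (x_{k,i} - mean_i) · (x_{k,j} - mean_j), divisor n-1 = 4:
  S[X_1,X_1] = ((2)·(2) + (-1)·(-1) + (0)·(0) + (-2)·(-2) + (1)·(1)) / 4 = 10/4 = 2.5
  S[X_1,X_2] = ((2)·(-0.6) + (-1)·(0.4) + (0)·(-0.6) + (-2)·(-3.6) + (1)·(4.4)) / 4 = 10/4 = 2.5
  S[X_2,X_2] = ((-0.6)·(-0.6) + (0.4)·(0.4) + (-0.6)·(-0.6) + (-3.6)·(-3.6) + (4.4)·(4.4)) / 4 = 33.2/4 = 8.3
  S = [[2.5, 2.5],
 [2.5, 8.3]].

Step 3 — invert S. det(S) = 2.5·8.3 - (2.5)² = 14.5.
  S^{-1} = (1/det) · [[d, -b], [-b, a]] = [[0.5724, -0.1724],
 [-0.1724, 0.1724]].

Step 4 — quadratic form (x̄ - mu_0)^T · S^{-1} · (x̄ - mu_0):
  S^{-1} · (x̄ - mu_0) = (-0.9034, 0.1034),
  (x̄ - mu_0)^T · [...] = (-2)·(-0.9034) + (-1.4)·(0.1034) = 1.6621.

Step 5 — scale by n: T² = 5 · 1.6621 = 8.3103.

T² ≈ 8.3103


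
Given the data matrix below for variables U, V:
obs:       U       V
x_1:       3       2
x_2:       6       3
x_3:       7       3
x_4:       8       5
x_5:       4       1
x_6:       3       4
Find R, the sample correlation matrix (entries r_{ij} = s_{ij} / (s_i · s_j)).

Step 1 — column means:
  mean(U) = (3 + 6 + 7 + 8 + 4 + 3) / 6 = 31/6 = 5.1667
  mean(V) = (2 + 3 + 3 + 5 + 1 + 4) / 6 = 18/6 = 3

Step 2 — sample variances and covariances s[i,j] = (1/(n-1)) · Σ_k (x_{k,i} - mean_i) · (x_{k,j} - mean_j), with n-1 = 5:
  s[U,U] = ((-2.1667)·(-2.1667) + (0.8333)·(0.8333) + (1.8333)·(1.8333) + (2.8333)·(2.8333) + (-1.1667)·(-1.1667) + (-2.1667)·(-2.1667)) / 5 = 22.8333/5 = 4.5667
  s[U,V] = ((-2.1667)·(-1) + (0.8333)·(0) + (1.8333)·(0) + (2.8333)·(2) + (-1.1667)·(-2) + (-2.1667)·(1)) / 5 = 8/5 = 1.6
  s[V,V] = ((-1)·(-1) + (0)·(0) + (0)·(0) + (2)·(2) + (-2)·(-2) + (1)·(1)) / 5 = 10/5 = 2
  Sample standard deviations s_i = √(s[i,i]):
  s(U) = √(4.5667) = 2.137
  s(V) = √(2) = 1.4142

Step 3 — r_{ij} = s_{ij} / (s_i · s_j):
  r[U,U] = 1 (diagonal).
  r[U,V] = 1.6 / (2.137 · 1.4142) = 1.6 / 3.0221 = 0.5294
  r[V,V] = 1 (diagonal).

R is symmetric with unit diagonal. Assembling:

R = [[1, 0.5294],
 [0.5294, 1]]


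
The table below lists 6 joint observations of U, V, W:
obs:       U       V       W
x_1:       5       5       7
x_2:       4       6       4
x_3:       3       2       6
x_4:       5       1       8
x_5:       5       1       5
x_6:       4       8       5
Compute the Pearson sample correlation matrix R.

Step 1 — column means:
  mean(U) = (5 + 4 + 3 + 5 + 5 + 4) / 6 = 26/6 = 4.3333
  mean(V) = (5 + 6 + 2 + 1 + 1 + 8) / 6 = 23/6 = 3.8333
  mean(W) = (7 + 4 + 6 + 8 + 5 + 5) / 6 = 35/6 = 5.8333

Step 2 — sample variances and covariances s[i,j] = (1/(n-1)) · Σ_k (x_{k,i} - mean_i) · (x_{k,j} - mean_j), with n-1 = 5:
  s[U,U] = ((0.6667)·(0.6667) + (-0.3333)·(-0.3333) + (-1.3333)·(-1.3333) + (0.6667)·(0.6667) + (0.6667)·(0.6667) + (-0.3333)·(-0.3333)) / 5 = 3.3333/5 = 0.6667
  s[U,V] = ((0.6667)·(1.1667) + (-0.3333)·(2.1667) + (-1.3333)·(-1.8333) + (0.6667)·(-2.8333) + (0.6667)·(-2.8333) + (-0.3333)·(4.1667)) / 5 = -2.6667/5 = -0.5333
  s[U,W] = ((0.6667)·(1.1667) + (-0.3333)·(-1.8333) + (-1.3333)·(0.1667) + (0.6667)·(2.1667) + (0.6667)·(-0.8333) + (-0.3333)·(-0.8333)) / 5 = 2.3333/5 = 0.4667
  s[V,V] = ((1.1667)·(1.1667) + (2.1667)·(2.1667) + (-1.8333)·(-1.8333) + (-2.8333)·(-2.8333) + (-2.8333)·(-2.8333) + (4.1667)·(4.1667)) / 5 = 42.8333/5 = 8.5667
  s[V,W] = ((1.1667)·(1.1667) + (2.1667)·(-1.8333) + (-1.8333)·(0.1667) + (-2.8333)·(2.1667) + (-2.8333)·(-0.8333) + (4.1667)·(-0.8333)) / 5 = -10.1667/5 = -2.0333
  s[W,W] = ((1.1667)·(1.1667) + (-1.8333)·(-1.8333) + (0.1667)·(0.1667) + (2.1667)·(2.1667) + (-0.8333)·(-0.8333) + (-0.8333)·(-0.8333)) / 5 = 10.8333/5 = 2.1667
  Sample standard deviations s_i = √(s[i,i]):
  s(U) = √(0.6667) = 0.8165
  s(V) = √(8.5667) = 2.9269
  s(W) = √(2.1667) = 1.472

Step 3 — r_{ij} = s_{ij} / (s_i · s_j):
  r[U,U] = 1 (diagonal).
  r[U,V] = -0.5333 / (0.8165 · 2.9269) = -0.5333 / 2.3898 = -0.2232
  r[U,W] = 0.4667 / (0.8165 · 1.472) = 0.4667 / 1.2019 = 0.3883
  r[V,V] = 1 (diagonal).
  r[V,W] = -2.0333 / (2.9269 · 1.472) = -2.0333 / 4.3083 = -0.472
  r[W,W] = 1 (diagonal).

R is symmetric with unit diagonal. Assembling:

R = [[1, -0.2232, 0.3883],
 [-0.2232, 1, -0.472],
 [0.3883, -0.472, 1]]


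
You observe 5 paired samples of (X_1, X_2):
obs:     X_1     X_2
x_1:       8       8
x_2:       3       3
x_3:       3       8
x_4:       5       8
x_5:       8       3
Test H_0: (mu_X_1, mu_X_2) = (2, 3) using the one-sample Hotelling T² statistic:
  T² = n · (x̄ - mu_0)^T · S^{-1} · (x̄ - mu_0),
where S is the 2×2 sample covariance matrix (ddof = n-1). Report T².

Step 1 — sample mean vector:
  mean(X_1) = (8 + 3 + 3 + 5 + 8) / 5 = 27/5 = 5.4
  mean(X_2) = (8 + 3 + 8 + 8 + 3) / 5 = 30/5 = 6
  x̄ = (5.4, 6),  deviation x̄ - mu_0 = (5.4, 6) - (2, 3) = (3.4, 3).

Step 2 — sample covariance matrix, S[i,j] = (1/(n-1)) · Σ_k (x_{k,i} - mean_i) · (x_{k,j} - mean_j), divisor n-1 = 4:
  S[X_1,X_1] = ((2.6)·(2.6) + (-2.4)·(-2.4) + (-2.4)·(-2.4) + (-0.4)·(-0.4) + (2.6)·(2.6)) / 4 = 25.2/4 = 6.3
  S[X_1,X_2] = ((2.6)·(2) + (-2.4)·(-3) + (-2.4)·(2) + (-0.4)·(2) + (2.6)·(-3)) / 4 = -1/4 = -0.25
  S[X_2,X_2] = ((2)·(2) + (-3)·(-3) + (2)·(2) + (2)·(2) + (-3)·(-3)) / 4 = 30/4 = 7.5
  S = [[6.3, -0.25],
 [-0.25, 7.5]].

Step 3 — invert S. det(S) = 6.3·7.5 - (-0.25)² = 47.1875.
  S^{-1} = (1/det) · [[d, -b], [-b, a]] = [[0.1589, 0.0053],
 [0.0053, 0.1335]].

Step 4 — quadratic form (x̄ - mu_0)^T · S^{-1} · (x̄ - mu_0):
  S^{-1} · (x̄ - mu_0) = (0.5563, 0.4185),
  (x̄ - mu_0)^T · [...] = (3.4)·(0.5563) + (3)·(0.4185) = 3.147.

Step 5 — scale by n: T² = 5 · 3.147 = 15.7351.

T² ≈ 15.7351
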